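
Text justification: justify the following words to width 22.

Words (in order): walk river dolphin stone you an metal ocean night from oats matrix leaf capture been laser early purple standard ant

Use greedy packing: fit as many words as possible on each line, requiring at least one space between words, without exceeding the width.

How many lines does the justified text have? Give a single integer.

Line 1: ['walk', 'river', 'dolphin'] (min_width=18, slack=4)
Line 2: ['stone', 'you', 'an', 'metal'] (min_width=18, slack=4)
Line 3: ['ocean', 'night', 'from', 'oats'] (min_width=21, slack=1)
Line 4: ['matrix', 'leaf', 'capture'] (min_width=19, slack=3)
Line 5: ['been', 'laser', 'early'] (min_width=16, slack=6)
Line 6: ['purple', 'standard', 'ant'] (min_width=19, slack=3)
Total lines: 6

Answer: 6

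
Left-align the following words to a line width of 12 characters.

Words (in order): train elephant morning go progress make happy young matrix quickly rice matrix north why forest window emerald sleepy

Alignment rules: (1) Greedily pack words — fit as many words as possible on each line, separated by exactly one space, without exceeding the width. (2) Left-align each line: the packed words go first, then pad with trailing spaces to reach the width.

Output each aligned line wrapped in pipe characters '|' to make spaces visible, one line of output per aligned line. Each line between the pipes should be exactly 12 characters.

Answer: |train       |
|elephant    |
|morning go  |
|progress    |
|make happy  |
|young matrix|
|quickly rice|
|matrix north|
|why forest  |
|window      |
|emerald     |
|sleepy      |

Derivation:
Line 1: ['train'] (min_width=5, slack=7)
Line 2: ['elephant'] (min_width=8, slack=4)
Line 3: ['morning', 'go'] (min_width=10, slack=2)
Line 4: ['progress'] (min_width=8, slack=4)
Line 5: ['make', 'happy'] (min_width=10, slack=2)
Line 6: ['young', 'matrix'] (min_width=12, slack=0)
Line 7: ['quickly', 'rice'] (min_width=12, slack=0)
Line 8: ['matrix', 'north'] (min_width=12, slack=0)
Line 9: ['why', 'forest'] (min_width=10, slack=2)
Line 10: ['window'] (min_width=6, slack=6)
Line 11: ['emerald'] (min_width=7, slack=5)
Line 12: ['sleepy'] (min_width=6, slack=6)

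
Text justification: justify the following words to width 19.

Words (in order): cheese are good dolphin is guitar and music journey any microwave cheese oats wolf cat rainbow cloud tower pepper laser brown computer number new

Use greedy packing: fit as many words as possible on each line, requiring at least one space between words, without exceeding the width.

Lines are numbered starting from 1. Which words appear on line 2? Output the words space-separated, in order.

Answer: dolphin is guitar

Derivation:
Line 1: ['cheese', 'are', 'good'] (min_width=15, slack=4)
Line 2: ['dolphin', 'is', 'guitar'] (min_width=17, slack=2)
Line 3: ['and', 'music', 'journey'] (min_width=17, slack=2)
Line 4: ['any', 'microwave'] (min_width=13, slack=6)
Line 5: ['cheese', 'oats', 'wolf'] (min_width=16, slack=3)
Line 6: ['cat', 'rainbow', 'cloud'] (min_width=17, slack=2)
Line 7: ['tower', 'pepper', 'laser'] (min_width=18, slack=1)
Line 8: ['brown', 'computer'] (min_width=14, slack=5)
Line 9: ['number', 'new'] (min_width=10, slack=9)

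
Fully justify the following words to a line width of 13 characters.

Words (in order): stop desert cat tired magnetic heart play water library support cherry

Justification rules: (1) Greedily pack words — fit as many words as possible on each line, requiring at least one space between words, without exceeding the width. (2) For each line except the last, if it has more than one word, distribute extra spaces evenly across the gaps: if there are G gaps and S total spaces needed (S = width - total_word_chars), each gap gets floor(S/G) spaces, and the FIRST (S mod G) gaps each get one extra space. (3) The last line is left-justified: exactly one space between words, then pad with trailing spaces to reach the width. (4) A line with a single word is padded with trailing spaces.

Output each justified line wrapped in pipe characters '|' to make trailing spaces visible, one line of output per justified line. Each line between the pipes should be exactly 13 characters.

Answer: |stop   desert|
|cat     tired|
|magnetic     |
|heart    play|
|water library|
|support      |
|cherry       |

Derivation:
Line 1: ['stop', 'desert'] (min_width=11, slack=2)
Line 2: ['cat', 'tired'] (min_width=9, slack=4)
Line 3: ['magnetic'] (min_width=8, slack=5)
Line 4: ['heart', 'play'] (min_width=10, slack=3)
Line 5: ['water', 'library'] (min_width=13, slack=0)
Line 6: ['support'] (min_width=7, slack=6)
Line 7: ['cherry'] (min_width=6, slack=7)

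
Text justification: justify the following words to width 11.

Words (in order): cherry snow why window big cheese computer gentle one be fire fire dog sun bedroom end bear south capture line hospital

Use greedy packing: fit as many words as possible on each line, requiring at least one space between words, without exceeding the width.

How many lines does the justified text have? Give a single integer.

Answer: 13

Derivation:
Line 1: ['cherry', 'snow'] (min_width=11, slack=0)
Line 2: ['why', 'window'] (min_width=10, slack=1)
Line 3: ['big', 'cheese'] (min_width=10, slack=1)
Line 4: ['computer'] (min_width=8, slack=3)
Line 5: ['gentle', 'one'] (min_width=10, slack=1)
Line 6: ['be', 'fire'] (min_width=7, slack=4)
Line 7: ['fire', 'dog'] (min_width=8, slack=3)
Line 8: ['sun', 'bedroom'] (min_width=11, slack=0)
Line 9: ['end', 'bear'] (min_width=8, slack=3)
Line 10: ['south'] (min_width=5, slack=6)
Line 11: ['capture'] (min_width=7, slack=4)
Line 12: ['line'] (min_width=4, slack=7)
Line 13: ['hospital'] (min_width=8, slack=3)
Total lines: 13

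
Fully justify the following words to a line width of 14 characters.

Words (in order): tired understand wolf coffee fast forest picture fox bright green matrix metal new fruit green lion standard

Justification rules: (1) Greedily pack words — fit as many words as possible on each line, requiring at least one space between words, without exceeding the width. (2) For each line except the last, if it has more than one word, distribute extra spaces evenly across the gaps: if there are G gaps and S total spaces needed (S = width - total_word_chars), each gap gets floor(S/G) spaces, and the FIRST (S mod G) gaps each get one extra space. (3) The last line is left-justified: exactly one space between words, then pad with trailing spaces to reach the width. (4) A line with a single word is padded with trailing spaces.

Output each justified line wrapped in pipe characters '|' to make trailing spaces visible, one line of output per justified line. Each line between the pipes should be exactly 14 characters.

Line 1: ['tired'] (min_width=5, slack=9)
Line 2: ['understand'] (min_width=10, slack=4)
Line 3: ['wolf', 'coffee'] (min_width=11, slack=3)
Line 4: ['fast', 'forest'] (min_width=11, slack=3)
Line 5: ['picture', 'fox'] (min_width=11, slack=3)
Line 6: ['bright', 'green'] (min_width=12, slack=2)
Line 7: ['matrix', 'metal'] (min_width=12, slack=2)
Line 8: ['new', 'fruit'] (min_width=9, slack=5)
Line 9: ['green', 'lion'] (min_width=10, slack=4)
Line 10: ['standard'] (min_width=8, slack=6)

Answer: |tired         |
|understand    |
|wolf    coffee|
|fast    forest|
|picture    fox|
|bright   green|
|matrix   metal|
|new      fruit|
|green     lion|
|standard      |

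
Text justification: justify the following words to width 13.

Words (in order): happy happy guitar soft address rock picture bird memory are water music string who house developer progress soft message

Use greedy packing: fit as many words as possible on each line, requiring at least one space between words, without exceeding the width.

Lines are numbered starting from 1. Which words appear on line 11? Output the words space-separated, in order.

Answer: message

Derivation:
Line 1: ['happy', 'happy'] (min_width=11, slack=2)
Line 2: ['guitar', 'soft'] (min_width=11, slack=2)
Line 3: ['address', 'rock'] (min_width=12, slack=1)
Line 4: ['picture', 'bird'] (min_width=12, slack=1)
Line 5: ['memory', 'are'] (min_width=10, slack=3)
Line 6: ['water', 'music'] (min_width=11, slack=2)
Line 7: ['string', 'who'] (min_width=10, slack=3)
Line 8: ['house'] (min_width=5, slack=8)
Line 9: ['developer'] (min_width=9, slack=4)
Line 10: ['progress', 'soft'] (min_width=13, slack=0)
Line 11: ['message'] (min_width=7, slack=6)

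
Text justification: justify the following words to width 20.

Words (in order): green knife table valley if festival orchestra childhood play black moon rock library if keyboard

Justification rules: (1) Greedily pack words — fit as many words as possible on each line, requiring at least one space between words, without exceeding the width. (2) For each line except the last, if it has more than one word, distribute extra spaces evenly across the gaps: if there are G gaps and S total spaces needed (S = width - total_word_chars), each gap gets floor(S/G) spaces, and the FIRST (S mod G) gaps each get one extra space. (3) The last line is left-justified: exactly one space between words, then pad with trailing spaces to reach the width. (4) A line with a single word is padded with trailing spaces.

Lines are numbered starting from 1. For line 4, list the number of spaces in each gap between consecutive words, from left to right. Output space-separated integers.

Answer: 1 1 1

Derivation:
Line 1: ['green', 'knife', 'table'] (min_width=17, slack=3)
Line 2: ['valley', 'if', 'festival'] (min_width=18, slack=2)
Line 3: ['orchestra', 'childhood'] (min_width=19, slack=1)
Line 4: ['play', 'black', 'moon', 'rock'] (min_width=20, slack=0)
Line 5: ['library', 'if', 'keyboard'] (min_width=19, slack=1)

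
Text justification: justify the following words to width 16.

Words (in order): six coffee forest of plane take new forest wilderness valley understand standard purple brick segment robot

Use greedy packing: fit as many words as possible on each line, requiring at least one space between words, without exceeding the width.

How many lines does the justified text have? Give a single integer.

Answer: 9

Derivation:
Line 1: ['six', 'coffee'] (min_width=10, slack=6)
Line 2: ['forest', 'of', 'plane'] (min_width=15, slack=1)
Line 3: ['take', 'new', 'forest'] (min_width=15, slack=1)
Line 4: ['wilderness'] (min_width=10, slack=6)
Line 5: ['valley'] (min_width=6, slack=10)
Line 6: ['understand'] (min_width=10, slack=6)
Line 7: ['standard', 'purple'] (min_width=15, slack=1)
Line 8: ['brick', 'segment'] (min_width=13, slack=3)
Line 9: ['robot'] (min_width=5, slack=11)
Total lines: 9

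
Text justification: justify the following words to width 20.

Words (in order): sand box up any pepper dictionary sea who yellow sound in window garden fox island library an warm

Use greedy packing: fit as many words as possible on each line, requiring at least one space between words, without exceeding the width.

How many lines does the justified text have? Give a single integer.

Line 1: ['sand', 'box', 'up', 'any'] (min_width=15, slack=5)
Line 2: ['pepper', 'dictionary'] (min_width=17, slack=3)
Line 3: ['sea', 'who', 'yellow', 'sound'] (min_width=20, slack=0)
Line 4: ['in', 'window', 'garden', 'fox'] (min_width=20, slack=0)
Line 5: ['island', 'library', 'an'] (min_width=17, slack=3)
Line 6: ['warm'] (min_width=4, slack=16)
Total lines: 6

Answer: 6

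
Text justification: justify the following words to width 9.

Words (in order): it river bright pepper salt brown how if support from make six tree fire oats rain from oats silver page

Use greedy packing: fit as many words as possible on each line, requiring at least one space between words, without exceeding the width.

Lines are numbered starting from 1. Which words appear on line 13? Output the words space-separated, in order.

Line 1: ['it', 'river'] (min_width=8, slack=1)
Line 2: ['bright'] (min_width=6, slack=3)
Line 3: ['pepper'] (min_width=6, slack=3)
Line 4: ['salt'] (min_width=4, slack=5)
Line 5: ['brown', 'how'] (min_width=9, slack=0)
Line 6: ['if'] (min_width=2, slack=7)
Line 7: ['support'] (min_width=7, slack=2)
Line 8: ['from', 'make'] (min_width=9, slack=0)
Line 9: ['six', 'tree'] (min_width=8, slack=1)
Line 10: ['fire', 'oats'] (min_width=9, slack=0)
Line 11: ['rain', 'from'] (min_width=9, slack=0)
Line 12: ['oats'] (min_width=4, slack=5)
Line 13: ['silver'] (min_width=6, slack=3)
Line 14: ['page'] (min_width=4, slack=5)

Answer: silver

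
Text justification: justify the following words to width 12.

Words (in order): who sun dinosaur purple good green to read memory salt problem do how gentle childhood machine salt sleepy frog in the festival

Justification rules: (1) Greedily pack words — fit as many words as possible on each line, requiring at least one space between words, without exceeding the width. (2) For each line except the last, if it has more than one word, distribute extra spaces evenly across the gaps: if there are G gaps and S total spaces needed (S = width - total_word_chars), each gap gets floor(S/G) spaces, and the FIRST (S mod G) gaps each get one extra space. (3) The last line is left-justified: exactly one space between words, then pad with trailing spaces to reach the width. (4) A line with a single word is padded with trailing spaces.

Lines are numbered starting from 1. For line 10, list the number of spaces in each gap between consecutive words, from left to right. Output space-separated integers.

Line 1: ['who', 'sun'] (min_width=7, slack=5)
Line 2: ['dinosaur'] (min_width=8, slack=4)
Line 3: ['purple', 'good'] (min_width=11, slack=1)
Line 4: ['green', 'to'] (min_width=8, slack=4)
Line 5: ['read', 'memory'] (min_width=11, slack=1)
Line 6: ['salt', 'problem'] (min_width=12, slack=0)
Line 7: ['do', 'how'] (min_width=6, slack=6)
Line 8: ['gentle'] (min_width=6, slack=6)
Line 9: ['childhood'] (min_width=9, slack=3)
Line 10: ['machine', 'salt'] (min_width=12, slack=0)
Line 11: ['sleepy', 'frog'] (min_width=11, slack=1)
Line 12: ['in', 'the'] (min_width=6, slack=6)
Line 13: ['festival'] (min_width=8, slack=4)

Answer: 1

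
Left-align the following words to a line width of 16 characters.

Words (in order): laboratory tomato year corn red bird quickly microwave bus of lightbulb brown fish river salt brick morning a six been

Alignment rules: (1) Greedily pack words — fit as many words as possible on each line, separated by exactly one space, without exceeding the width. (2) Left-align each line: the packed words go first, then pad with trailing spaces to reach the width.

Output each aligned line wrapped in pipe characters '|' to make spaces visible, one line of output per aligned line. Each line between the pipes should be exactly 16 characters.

Line 1: ['laboratory'] (min_width=10, slack=6)
Line 2: ['tomato', 'year', 'corn'] (min_width=16, slack=0)
Line 3: ['red', 'bird', 'quickly'] (min_width=16, slack=0)
Line 4: ['microwave', 'bus', 'of'] (min_width=16, slack=0)
Line 5: ['lightbulb', 'brown'] (min_width=15, slack=1)
Line 6: ['fish', 'river', 'salt'] (min_width=15, slack=1)
Line 7: ['brick', 'morning', 'a'] (min_width=15, slack=1)
Line 8: ['six', 'been'] (min_width=8, slack=8)

Answer: |laboratory      |
|tomato year corn|
|red bird quickly|
|microwave bus of|
|lightbulb brown |
|fish river salt |
|brick morning a |
|six been        |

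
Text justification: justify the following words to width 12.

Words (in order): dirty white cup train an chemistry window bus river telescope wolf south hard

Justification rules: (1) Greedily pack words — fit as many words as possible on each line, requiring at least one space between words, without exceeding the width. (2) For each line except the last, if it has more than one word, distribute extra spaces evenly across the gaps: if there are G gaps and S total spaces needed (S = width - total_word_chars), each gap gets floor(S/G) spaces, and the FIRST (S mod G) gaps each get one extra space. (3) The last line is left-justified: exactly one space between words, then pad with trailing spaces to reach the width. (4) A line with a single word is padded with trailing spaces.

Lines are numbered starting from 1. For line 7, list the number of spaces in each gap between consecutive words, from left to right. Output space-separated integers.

Line 1: ['dirty', 'white'] (min_width=11, slack=1)
Line 2: ['cup', 'train', 'an'] (min_width=12, slack=0)
Line 3: ['chemistry'] (min_width=9, slack=3)
Line 4: ['window', 'bus'] (min_width=10, slack=2)
Line 5: ['river'] (min_width=5, slack=7)
Line 6: ['telescope'] (min_width=9, slack=3)
Line 7: ['wolf', 'south'] (min_width=10, slack=2)
Line 8: ['hard'] (min_width=4, slack=8)

Answer: 3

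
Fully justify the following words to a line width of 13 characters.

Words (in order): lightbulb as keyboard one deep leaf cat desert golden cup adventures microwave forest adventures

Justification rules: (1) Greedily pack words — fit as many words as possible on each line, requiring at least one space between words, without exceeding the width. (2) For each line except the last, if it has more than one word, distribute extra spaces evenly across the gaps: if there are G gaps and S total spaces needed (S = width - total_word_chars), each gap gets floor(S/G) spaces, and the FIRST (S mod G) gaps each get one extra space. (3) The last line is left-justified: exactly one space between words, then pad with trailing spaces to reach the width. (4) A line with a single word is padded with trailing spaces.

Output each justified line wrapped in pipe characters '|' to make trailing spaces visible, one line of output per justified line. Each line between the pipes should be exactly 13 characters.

Answer: |lightbulb  as|
|keyboard  one|
|deep leaf cat|
|desert golden|
|cup          |
|adventures   |
|microwave    |
|forest       |
|adventures   |

Derivation:
Line 1: ['lightbulb', 'as'] (min_width=12, slack=1)
Line 2: ['keyboard', 'one'] (min_width=12, slack=1)
Line 3: ['deep', 'leaf', 'cat'] (min_width=13, slack=0)
Line 4: ['desert', 'golden'] (min_width=13, slack=0)
Line 5: ['cup'] (min_width=3, slack=10)
Line 6: ['adventures'] (min_width=10, slack=3)
Line 7: ['microwave'] (min_width=9, slack=4)
Line 8: ['forest'] (min_width=6, slack=7)
Line 9: ['adventures'] (min_width=10, slack=3)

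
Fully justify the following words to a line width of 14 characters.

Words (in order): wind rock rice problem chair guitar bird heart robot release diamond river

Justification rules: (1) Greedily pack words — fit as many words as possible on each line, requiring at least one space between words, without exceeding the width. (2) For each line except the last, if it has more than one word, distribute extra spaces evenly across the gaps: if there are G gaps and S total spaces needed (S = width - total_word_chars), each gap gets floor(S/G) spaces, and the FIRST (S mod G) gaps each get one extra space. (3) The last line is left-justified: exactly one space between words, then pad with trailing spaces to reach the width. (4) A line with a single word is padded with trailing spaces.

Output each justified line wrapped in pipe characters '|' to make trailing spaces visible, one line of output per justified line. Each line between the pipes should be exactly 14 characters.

Answer: |wind rock rice|
|problem  chair|
|guitar    bird|
|heart    robot|
|release       |
|diamond river |

Derivation:
Line 1: ['wind', 'rock', 'rice'] (min_width=14, slack=0)
Line 2: ['problem', 'chair'] (min_width=13, slack=1)
Line 3: ['guitar', 'bird'] (min_width=11, slack=3)
Line 4: ['heart', 'robot'] (min_width=11, slack=3)
Line 5: ['release'] (min_width=7, slack=7)
Line 6: ['diamond', 'river'] (min_width=13, slack=1)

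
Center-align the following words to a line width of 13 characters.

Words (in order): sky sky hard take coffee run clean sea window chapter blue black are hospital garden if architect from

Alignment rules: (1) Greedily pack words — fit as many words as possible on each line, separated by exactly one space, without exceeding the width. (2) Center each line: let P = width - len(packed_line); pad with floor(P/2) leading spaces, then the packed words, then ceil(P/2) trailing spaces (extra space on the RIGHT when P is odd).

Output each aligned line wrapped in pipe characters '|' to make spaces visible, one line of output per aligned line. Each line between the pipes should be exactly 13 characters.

Answer: |sky sky hard |
| take coffee |
|run clean sea|
|   window    |
|chapter blue |
|  black are  |
|  hospital   |
|  garden if  |
|  architect  |
|    from     |

Derivation:
Line 1: ['sky', 'sky', 'hard'] (min_width=12, slack=1)
Line 2: ['take', 'coffee'] (min_width=11, slack=2)
Line 3: ['run', 'clean', 'sea'] (min_width=13, slack=0)
Line 4: ['window'] (min_width=6, slack=7)
Line 5: ['chapter', 'blue'] (min_width=12, slack=1)
Line 6: ['black', 'are'] (min_width=9, slack=4)
Line 7: ['hospital'] (min_width=8, slack=5)
Line 8: ['garden', 'if'] (min_width=9, slack=4)
Line 9: ['architect'] (min_width=9, slack=4)
Line 10: ['from'] (min_width=4, slack=9)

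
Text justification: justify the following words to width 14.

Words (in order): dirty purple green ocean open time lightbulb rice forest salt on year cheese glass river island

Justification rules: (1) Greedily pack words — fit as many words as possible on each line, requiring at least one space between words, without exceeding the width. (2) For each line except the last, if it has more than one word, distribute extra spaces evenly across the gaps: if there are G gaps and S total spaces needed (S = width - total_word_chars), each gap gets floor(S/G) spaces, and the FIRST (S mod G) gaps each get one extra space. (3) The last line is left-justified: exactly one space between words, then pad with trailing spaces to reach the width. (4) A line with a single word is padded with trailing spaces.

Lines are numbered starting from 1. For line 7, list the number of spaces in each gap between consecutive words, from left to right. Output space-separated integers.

Answer: 4

Derivation:
Line 1: ['dirty', 'purple'] (min_width=12, slack=2)
Line 2: ['green', 'ocean'] (min_width=11, slack=3)
Line 3: ['open', 'time'] (min_width=9, slack=5)
Line 4: ['lightbulb', 'rice'] (min_width=14, slack=0)
Line 5: ['forest', 'salt', 'on'] (min_width=14, slack=0)
Line 6: ['year', 'cheese'] (min_width=11, slack=3)
Line 7: ['glass', 'river'] (min_width=11, slack=3)
Line 8: ['island'] (min_width=6, slack=8)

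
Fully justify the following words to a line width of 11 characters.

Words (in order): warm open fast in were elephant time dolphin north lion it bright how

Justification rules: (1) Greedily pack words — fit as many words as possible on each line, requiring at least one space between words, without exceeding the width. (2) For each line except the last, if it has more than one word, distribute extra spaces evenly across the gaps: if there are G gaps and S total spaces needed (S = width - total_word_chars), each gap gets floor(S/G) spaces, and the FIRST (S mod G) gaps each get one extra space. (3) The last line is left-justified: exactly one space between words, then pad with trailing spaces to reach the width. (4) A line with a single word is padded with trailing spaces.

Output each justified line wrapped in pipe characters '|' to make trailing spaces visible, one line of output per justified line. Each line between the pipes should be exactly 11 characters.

Answer: |warm   open|
|fast     in|
|were       |
|elephant   |
|time       |
|dolphin    |
|north  lion|
|it   bright|
|how        |

Derivation:
Line 1: ['warm', 'open'] (min_width=9, slack=2)
Line 2: ['fast', 'in'] (min_width=7, slack=4)
Line 3: ['were'] (min_width=4, slack=7)
Line 4: ['elephant'] (min_width=8, slack=3)
Line 5: ['time'] (min_width=4, slack=7)
Line 6: ['dolphin'] (min_width=7, slack=4)
Line 7: ['north', 'lion'] (min_width=10, slack=1)
Line 8: ['it', 'bright'] (min_width=9, slack=2)
Line 9: ['how'] (min_width=3, slack=8)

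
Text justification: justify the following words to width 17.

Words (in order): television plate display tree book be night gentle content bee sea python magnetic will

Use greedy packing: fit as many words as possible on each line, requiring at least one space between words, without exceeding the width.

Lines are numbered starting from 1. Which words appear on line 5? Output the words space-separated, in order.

Line 1: ['television', 'plate'] (min_width=16, slack=1)
Line 2: ['display', 'tree', 'book'] (min_width=17, slack=0)
Line 3: ['be', 'night', 'gentle'] (min_width=15, slack=2)
Line 4: ['content', 'bee', 'sea'] (min_width=15, slack=2)
Line 5: ['python', 'magnetic'] (min_width=15, slack=2)
Line 6: ['will'] (min_width=4, slack=13)

Answer: python magnetic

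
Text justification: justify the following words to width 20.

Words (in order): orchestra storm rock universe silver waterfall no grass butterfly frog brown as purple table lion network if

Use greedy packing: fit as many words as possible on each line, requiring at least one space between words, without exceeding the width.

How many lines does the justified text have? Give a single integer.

Answer: 6

Derivation:
Line 1: ['orchestra', 'storm', 'rock'] (min_width=20, slack=0)
Line 2: ['universe', 'silver'] (min_width=15, slack=5)
Line 3: ['waterfall', 'no', 'grass'] (min_width=18, slack=2)
Line 4: ['butterfly', 'frog', 'brown'] (min_width=20, slack=0)
Line 5: ['as', 'purple', 'table', 'lion'] (min_width=20, slack=0)
Line 6: ['network', 'if'] (min_width=10, slack=10)
Total lines: 6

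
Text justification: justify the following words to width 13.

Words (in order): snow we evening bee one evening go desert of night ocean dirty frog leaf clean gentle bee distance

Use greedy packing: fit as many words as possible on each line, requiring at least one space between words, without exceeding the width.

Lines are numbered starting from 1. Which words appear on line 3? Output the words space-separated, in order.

Answer: one evening

Derivation:
Line 1: ['snow', 'we'] (min_width=7, slack=6)
Line 2: ['evening', 'bee'] (min_width=11, slack=2)
Line 3: ['one', 'evening'] (min_width=11, slack=2)
Line 4: ['go', 'desert', 'of'] (min_width=12, slack=1)
Line 5: ['night', 'ocean'] (min_width=11, slack=2)
Line 6: ['dirty', 'frog'] (min_width=10, slack=3)
Line 7: ['leaf', 'clean'] (min_width=10, slack=3)
Line 8: ['gentle', 'bee'] (min_width=10, slack=3)
Line 9: ['distance'] (min_width=8, slack=5)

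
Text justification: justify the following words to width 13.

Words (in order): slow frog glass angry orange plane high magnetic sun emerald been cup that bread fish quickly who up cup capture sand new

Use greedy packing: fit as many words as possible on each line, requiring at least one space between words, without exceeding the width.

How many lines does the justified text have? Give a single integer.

Line 1: ['slow', 'frog'] (min_width=9, slack=4)
Line 2: ['glass', 'angry'] (min_width=11, slack=2)
Line 3: ['orange', 'plane'] (min_width=12, slack=1)
Line 4: ['high', 'magnetic'] (min_width=13, slack=0)
Line 5: ['sun', 'emerald'] (min_width=11, slack=2)
Line 6: ['been', 'cup', 'that'] (min_width=13, slack=0)
Line 7: ['bread', 'fish'] (min_width=10, slack=3)
Line 8: ['quickly', 'who'] (min_width=11, slack=2)
Line 9: ['up', 'cup'] (min_width=6, slack=7)
Line 10: ['capture', 'sand'] (min_width=12, slack=1)
Line 11: ['new'] (min_width=3, slack=10)
Total lines: 11

Answer: 11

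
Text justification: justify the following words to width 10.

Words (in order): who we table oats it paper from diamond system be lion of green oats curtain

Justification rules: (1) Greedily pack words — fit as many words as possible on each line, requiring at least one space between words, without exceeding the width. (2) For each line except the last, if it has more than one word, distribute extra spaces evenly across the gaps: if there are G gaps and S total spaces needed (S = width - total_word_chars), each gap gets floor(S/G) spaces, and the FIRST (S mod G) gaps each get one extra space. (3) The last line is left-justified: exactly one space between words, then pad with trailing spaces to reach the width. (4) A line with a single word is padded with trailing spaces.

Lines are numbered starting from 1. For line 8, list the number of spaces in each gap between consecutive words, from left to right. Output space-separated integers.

Answer: 1

Derivation:
Line 1: ['who', 'we'] (min_width=6, slack=4)
Line 2: ['table', 'oats'] (min_width=10, slack=0)
Line 3: ['it', 'paper'] (min_width=8, slack=2)
Line 4: ['from'] (min_width=4, slack=6)
Line 5: ['diamond'] (min_width=7, slack=3)
Line 6: ['system', 'be'] (min_width=9, slack=1)
Line 7: ['lion', 'of'] (min_width=7, slack=3)
Line 8: ['green', 'oats'] (min_width=10, slack=0)
Line 9: ['curtain'] (min_width=7, slack=3)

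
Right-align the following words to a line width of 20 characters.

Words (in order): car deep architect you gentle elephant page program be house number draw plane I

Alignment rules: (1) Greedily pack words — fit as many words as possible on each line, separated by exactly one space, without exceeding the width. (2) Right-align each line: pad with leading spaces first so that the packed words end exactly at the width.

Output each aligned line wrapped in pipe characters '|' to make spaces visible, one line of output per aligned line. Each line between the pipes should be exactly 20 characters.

Answer: |  car deep architect|
| you gentle elephant|
|     page program be|
|   house number draw|
|             plane I|

Derivation:
Line 1: ['car', 'deep', 'architect'] (min_width=18, slack=2)
Line 2: ['you', 'gentle', 'elephant'] (min_width=19, slack=1)
Line 3: ['page', 'program', 'be'] (min_width=15, slack=5)
Line 4: ['house', 'number', 'draw'] (min_width=17, slack=3)
Line 5: ['plane', 'I'] (min_width=7, slack=13)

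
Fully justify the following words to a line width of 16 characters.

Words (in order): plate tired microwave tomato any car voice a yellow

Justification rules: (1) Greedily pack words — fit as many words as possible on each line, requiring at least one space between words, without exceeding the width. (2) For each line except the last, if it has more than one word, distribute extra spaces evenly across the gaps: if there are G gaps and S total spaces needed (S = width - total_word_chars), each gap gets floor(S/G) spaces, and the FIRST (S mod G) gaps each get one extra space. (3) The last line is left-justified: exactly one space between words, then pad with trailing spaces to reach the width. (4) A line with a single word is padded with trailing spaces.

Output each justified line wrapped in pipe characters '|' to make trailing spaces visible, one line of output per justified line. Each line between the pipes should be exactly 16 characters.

Answer: |plate      tired|
|microwave tomato|
|any  car voice a|
|yellow          |

Derivation:
Line 1: ['plate', 'tired'] (min_width=11, slack=5)
Line 2: ['microwave', 'tomato'] (min_width=16, slack=0)
Line 3: ['any', 'car', 'voice', 'a'] (min_width=15, slack=1)
Line 4: ['yellow'] (min_width=6, slack=10)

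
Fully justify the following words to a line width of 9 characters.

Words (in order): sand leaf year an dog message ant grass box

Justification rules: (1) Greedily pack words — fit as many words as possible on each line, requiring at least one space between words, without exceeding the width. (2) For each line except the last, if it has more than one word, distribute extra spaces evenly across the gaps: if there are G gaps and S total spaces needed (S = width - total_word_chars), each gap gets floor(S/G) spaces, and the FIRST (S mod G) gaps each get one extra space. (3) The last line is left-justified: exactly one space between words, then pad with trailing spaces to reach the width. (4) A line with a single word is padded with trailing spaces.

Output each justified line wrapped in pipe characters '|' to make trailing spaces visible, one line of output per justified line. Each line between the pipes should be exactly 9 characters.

Answer: |sand leaf|
|year   an|
|dog      |
|message  |
|ant grass|
|box      |

Derivation:
Line 1: ['sand', 'leaf'] (min_width=9, slack=0)
Line 2: ['year', 'an'] (min_width=7, slack=2)
Line 3: ['dog'] (min_width=3, slack=6)
Line 4: ['message'] (min_width=7, slack=2)
Line 5: ['ant', 'grass'] (min_width=9, slack=0)
Line 6: ['box'] (min_width=3, slack=6)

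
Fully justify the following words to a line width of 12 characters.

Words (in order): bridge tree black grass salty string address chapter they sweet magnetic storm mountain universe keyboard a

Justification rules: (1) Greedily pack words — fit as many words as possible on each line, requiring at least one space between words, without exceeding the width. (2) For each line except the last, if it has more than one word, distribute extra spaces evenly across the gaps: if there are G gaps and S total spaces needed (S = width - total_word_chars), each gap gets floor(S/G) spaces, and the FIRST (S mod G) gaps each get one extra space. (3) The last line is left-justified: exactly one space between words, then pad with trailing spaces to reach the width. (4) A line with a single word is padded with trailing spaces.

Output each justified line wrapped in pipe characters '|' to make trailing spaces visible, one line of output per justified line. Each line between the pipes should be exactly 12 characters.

Answer: |bridge  tree|
|black  grass|
|salty string|
|address     |
|chapter they|
|sweet       |
|magnetic    |
|storm       |
|mountain    |
|universe    |
|keyboard a  |

Derivation:
Line 1: ['bridge', 'tree'] (min_width=11, slack=1)
Line 2: ['black', 'grass'] (min_width=11, slack=1)
Line 3: ['salty', 'string'] (min_width=12, slack=0)
Line 4: ['address'] (min_width=7, slack=5)
Line 5: ['chapter', 'they'] (min_width=12, slack=0)
Line 6: ['sweet'] (min_width=5, slack=7)
Line 7: ['magnetic'] (min_width=8, slack=4)
Line 8: ['storm'] (min_width=5, slack=7)
Line 9: ['mountain'] (min_width=8, slack=4)
Line 10: ['universe'] (min_width=8, slack=4)
Line 11: ['keyboard', 'a'] (min_width=10, slack=2)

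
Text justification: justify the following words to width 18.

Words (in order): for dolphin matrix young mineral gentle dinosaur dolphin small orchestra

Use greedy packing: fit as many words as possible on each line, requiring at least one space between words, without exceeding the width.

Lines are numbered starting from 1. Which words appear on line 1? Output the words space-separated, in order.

Line 1: ['for', 'dolphin', 'matrix'] (min_width=18, slack=0)
Line 2: ['young', 'mineral'] (min_width=13, slack=5)
Line 3: ['gentle', 'dinosaur'] (min_width=15, slack=3)
Line 4: ['dolphin', 'small'] (min_width=13, slack=5)
Line 5: ['orchestra'] (min_width=9, slack=9)

Answer: for dolphin matrix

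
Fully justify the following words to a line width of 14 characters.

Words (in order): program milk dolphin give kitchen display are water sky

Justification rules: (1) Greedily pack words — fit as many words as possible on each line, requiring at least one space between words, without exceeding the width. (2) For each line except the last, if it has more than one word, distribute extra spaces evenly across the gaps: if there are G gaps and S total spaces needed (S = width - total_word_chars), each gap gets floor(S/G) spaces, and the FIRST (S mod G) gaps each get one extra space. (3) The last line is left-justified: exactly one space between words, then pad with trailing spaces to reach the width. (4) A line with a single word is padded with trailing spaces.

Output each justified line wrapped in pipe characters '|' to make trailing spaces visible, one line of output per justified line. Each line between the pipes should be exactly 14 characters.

Line 1: ['program', 'milk'] (min_width=12, slack=2)
Line 2: ['dolphin', 'give'] (min_width=12, slack=2)
Line 3: ['kitchen'] (min_width=7, slack=7)
Line 4: ['display', 'are'] (min_width=11, slack=3)
Line 5: ['water', 'sky'] (min_width=9, slack=5)

Answer: |program   milk|
|dolphin   give|
|kitchen       |
|display    are|
|water sky     |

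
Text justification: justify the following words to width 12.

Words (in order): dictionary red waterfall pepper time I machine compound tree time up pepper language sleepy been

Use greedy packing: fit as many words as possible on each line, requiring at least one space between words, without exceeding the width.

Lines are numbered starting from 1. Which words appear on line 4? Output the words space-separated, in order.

Answer: pepper time

Derivation:
Line 1: ['dictionary'] (min_width=10, slack=2)
Line 2: ['red'] (min_width=3, slack=9)
Line 3: ['waterfall'] (min_width=9, slack=3)
Line 4: ['pepper', 'time'] (min_width=11, slack=1)
Line 5: ['I', 'machine'] (min_width=9, slack=3)
Line 6: ['compound'] (min_width=8, slack=4)
Line 7: ['tree', 'time', 'up'] (min_width=12, slack=0)
Line 8: ['pepper'] (min_width=6, slack=6)
Line 9: ['language'] (min_width=8, slack=4)
Line 10: ['sleepy', 'been'] (min_width=11, slack=1)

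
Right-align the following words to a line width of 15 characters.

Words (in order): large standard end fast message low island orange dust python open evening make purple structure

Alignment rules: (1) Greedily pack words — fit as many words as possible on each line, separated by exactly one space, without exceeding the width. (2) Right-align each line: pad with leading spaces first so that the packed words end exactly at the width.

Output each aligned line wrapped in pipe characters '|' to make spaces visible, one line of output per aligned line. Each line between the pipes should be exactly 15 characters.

Answer: | large standard|
|       end fast|
|    message low|
|  island orange|
|    dust python|
|   open evening|
|    make purple|
|      structure|

Derivation:
Line 1: ['large', 'standard'] (min_width=14, slack=1)
Line 2: ['end', 'fast'] (min_width=8, slack=7)
Line 3: ['message', 'low'] (min_width=11, slack=4)
Line 4: ['island', 'orange'] (min_width=13, slack=2)
Line 5: ['dust', 'python'] (min_width=11, slack=4)
Line 6: ['open', 'evening'] (min_width=12, slack=3)
Line 7: ['make', 'purple'] (min_width=11, slack=4)
Line 8: ['structure'] (min_width=9, slack=6)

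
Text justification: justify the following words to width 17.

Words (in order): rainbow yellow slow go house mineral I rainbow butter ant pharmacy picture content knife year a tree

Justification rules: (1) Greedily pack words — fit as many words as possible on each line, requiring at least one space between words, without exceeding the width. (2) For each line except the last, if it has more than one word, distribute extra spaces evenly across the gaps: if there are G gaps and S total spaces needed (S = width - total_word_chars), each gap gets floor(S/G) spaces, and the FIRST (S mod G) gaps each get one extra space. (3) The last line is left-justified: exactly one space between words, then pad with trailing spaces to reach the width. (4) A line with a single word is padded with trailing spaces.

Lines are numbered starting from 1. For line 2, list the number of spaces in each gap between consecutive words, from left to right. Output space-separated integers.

Answer: 3 3

Derivation:
Line 1: ['rainbow', 'yellow'] (min_width=14, slack=3)
Line 2: ['slow', 'go', 'house'] (min_width=13, slack=4)
Line 3: ['mineral', 'I', 'rainbow'] (min_width=17, slack=0)
Line 4: ['butter', 'ant'] (min_width=10, slack=7)
Line 5: ['pharmacy', 'picture'] (min_width=16, slack=1)
Line 6: ['content', 'knife'] (min_width=13, slack=4)
Line 7: ['year', 'a', 'tree'] (min_width=11, slack=6)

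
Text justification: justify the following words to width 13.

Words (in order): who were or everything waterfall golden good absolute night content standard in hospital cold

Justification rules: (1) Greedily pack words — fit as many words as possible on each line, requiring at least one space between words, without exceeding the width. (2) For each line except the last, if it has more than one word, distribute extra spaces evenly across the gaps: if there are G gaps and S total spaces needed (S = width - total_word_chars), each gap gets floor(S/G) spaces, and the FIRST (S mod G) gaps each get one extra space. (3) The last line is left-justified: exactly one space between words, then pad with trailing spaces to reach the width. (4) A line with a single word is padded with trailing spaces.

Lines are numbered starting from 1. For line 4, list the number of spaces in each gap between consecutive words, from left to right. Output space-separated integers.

Answer: 3

Derivation:
Line 1: ['who', 'were', 'or'] (min_width=11, slack=2)
Line 2: ['everything'] (min_width=10, slack=3)
Line 3: ['waterfall'] (min_width=9, slack=4)
Line 4: ['golden', 'good'] (min_width=11, slack=2)
Line 5: ['absolute'] (min_width=8, slack=5)
Line 6: ['night', 'content'] (min_width=13, slack=0)
Line 7: ['standard', 'in'] (min_width=11, slack=2)
Line 8: ['hospital', 'cold'] (min_width=13, slack=0)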